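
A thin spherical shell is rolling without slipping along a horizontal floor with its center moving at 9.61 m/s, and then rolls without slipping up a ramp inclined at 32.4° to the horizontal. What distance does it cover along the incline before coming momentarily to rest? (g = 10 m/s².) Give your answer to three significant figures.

d ≈ 14.4 m

Here I = (2/3)MR², so the shape factor k = I/(MR²) = 2/3.
Rolling without slipping gives ω = v/R, so the total kinetic energy is ½Mv² + ½Iω² = ½(1+k)Mv² = (5/6)Mv².
Setting this equal to Mgh gives the vertical rise h = (1+k)v₀²/(2g) = 1.667×9.61²/(2×10) = 7.696 m.
Along the incline, d = h/sinθ = 7.696/sin32.4° ≈ 14.4 m.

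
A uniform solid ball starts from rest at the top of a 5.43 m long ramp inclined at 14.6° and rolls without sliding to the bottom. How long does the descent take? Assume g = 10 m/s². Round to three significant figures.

For this body I = (2/5)MR², i.e. k = I/(MR²) = 0.4.
Translational: Mg sinθ − f = Ma. Rotational about the CM: fR = Iα = kMRa, so f = kMa.
Hence a = g sinθ/(1+k) = 10×sin14.6°/1.4 = 1.8 m/s².
Starting from rest, L = ½at², so t = √(2L/a) = √(2×5.43/1.8) ≈ 2.46 s.

t ≈ 2.46 s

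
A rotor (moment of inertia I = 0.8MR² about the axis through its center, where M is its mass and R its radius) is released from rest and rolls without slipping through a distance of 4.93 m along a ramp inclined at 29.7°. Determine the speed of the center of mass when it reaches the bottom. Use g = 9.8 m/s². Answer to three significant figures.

v ≈ 5.16 m/s

With I = 0.8MR², the ratio k = I/(MR²) is 0.8.
Pure rolling means v = ωR; then KE = ½Mv² + ½I(v/R)² = ½(1+k)Mv² = (9/10)Mv².
The vertical drop is h = L sinθ = 4.93 × sin29.7° = 2.443 m.
Energy conservation: Mgh = (9/10)Mv², so v = √(2gh/(1+k)) = √(2 × 9.8 × 2.443 / 1.8) ≈ 5.16 m/s.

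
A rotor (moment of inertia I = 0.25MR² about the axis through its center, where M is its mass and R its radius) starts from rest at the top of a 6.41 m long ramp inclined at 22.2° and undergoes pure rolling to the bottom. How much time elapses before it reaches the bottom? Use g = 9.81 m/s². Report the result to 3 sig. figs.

t ≈ 2.08 s

With I = 0.25MR², the ratio k = I/(MR²) is 0.25.
Newton's second law down the slope: Mg sinθ − f = Ma. The torque equation fR = Iα (with α = a/R) gives f = kMa.
Hence a = g sinθ/(1+k) = 9.81×sin22.2°/1.25 = 2.965 m/s².
With constant a from rest, t = √(2L/a) = √(2·6.41/2.965) ≈ 2.08 s.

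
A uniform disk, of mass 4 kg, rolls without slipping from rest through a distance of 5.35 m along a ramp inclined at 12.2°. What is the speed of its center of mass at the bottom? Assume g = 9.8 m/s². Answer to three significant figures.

For this body I = (1/2)MR², i.e. k = I/(MR²) = 0.5.
Pure rolling means v = ωR; then KE = ½Mv² + ½I(v/R)² = ½(1+k)Mv² = (3/4)Mv².
The vertical drop is h = L sinθ = 5.35 × sin12.2° = 1.131 m.
Setting Mgh = (3/4)Mv² gives v = √(2gh/(1+k)) = √(2·9.8·1.131/1.5) ≈ 3.84 m/s.

v ≈ 3.84 m/s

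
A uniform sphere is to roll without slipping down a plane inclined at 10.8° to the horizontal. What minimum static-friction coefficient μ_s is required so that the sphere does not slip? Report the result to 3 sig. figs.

With I = (2/5)MR², the ratio k = I/(MR²) is 0.4.
Along the incline Mg sinθ − f = Ma, and torque about the center fR = Iα = kMR²(a/R) gives f = kMa.
These give a = g sinθ/(1+k) and the required friction f = kMg sinθ/(1+k).
With N = Mg cosθ, the no-slip condition f ≤ μN gives μ_min = f/N = k tanθ/(1+k).
μ_min = 0.4 × tan10.8° / 1.4 ≈ 0.0545.

μ_min ≈ 0.0545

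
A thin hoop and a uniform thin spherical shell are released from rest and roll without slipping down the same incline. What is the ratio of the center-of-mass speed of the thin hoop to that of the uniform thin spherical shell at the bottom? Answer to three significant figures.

v_ratio ≈ 0.913

Each satisfies Mgh = ½(1+k)Mv² with k = I/(MR²), so v ∝ 1/√(1+k).
For the thin hoop k = 1; for the uniform thin spherical shell k = 2/3.
v₁/v₂ = √((1+k₂)/(1+k₁)) = √(1.667/2) ≈ 0.913.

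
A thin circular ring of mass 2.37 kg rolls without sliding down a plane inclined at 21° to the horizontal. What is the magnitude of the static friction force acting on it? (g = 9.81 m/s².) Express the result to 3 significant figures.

f ≈ 4.17 N

Here I = MR², so the shape factor k = I/(MR²) = 1.
Translational: Mg sinθ − f = Ma. Rotational about the CM: fR = Iα = kMRa, so f = kMa.
Combining, a = g sinθ/(1+k) and f = kMa = kMg sinθ/(1+k).
f = 1 × 2.37 × 9.81 × sin21° / 2 ≈ 4.17 N.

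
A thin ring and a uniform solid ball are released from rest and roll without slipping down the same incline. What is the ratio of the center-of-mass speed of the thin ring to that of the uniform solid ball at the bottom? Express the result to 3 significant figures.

Each satisfies Mgh = ½(1+k)Mv² with k = I/(MR²), so v ∝ 1/√(1+k).
For the thin ring k = 1; for the uniform solid ball k = 0.4.
v₁/v₂ = √((1+k₂)/(1+k₁)) = √(1.4/2) ≈ 0.837.

v_ratio ≈ 0.837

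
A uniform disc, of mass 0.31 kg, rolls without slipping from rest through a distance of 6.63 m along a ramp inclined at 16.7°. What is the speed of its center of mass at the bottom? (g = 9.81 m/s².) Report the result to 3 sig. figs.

v ≈ 4.99 m/s

With I = (1/2)MR², the ratio k = I/(MR²) is 0.5.
The rolling condition ω = v/R makes the rotational term ½I(v/R)² = ½kMv², so KE_total = ½(1+k)Mv² = (3/4)Mv².
The vertical drop is h = L sinθ = 6.63 × sin16.7° = 1.905 m.
Energy conservation: Mgh = (3/4)Mv², so v = √(2gh/(1+k)) = √(2 × 9.81 × 1.905 / 1.5) ≈ 4.99 m/s.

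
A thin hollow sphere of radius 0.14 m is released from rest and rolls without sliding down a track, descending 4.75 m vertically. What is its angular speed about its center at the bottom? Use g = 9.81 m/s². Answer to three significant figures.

ω ≈ 53.4 rad/s

The moment of inertia is (2/3)MR², giving k ≡ I/(MR²) = 2/3.
The rolling condition ω = v/R makes the rotational term ½I(v/R)² = ½kMv², so KE_total = ½(1+k)Mv² = (5/6)Mv².
Energy conservation Mgh = ½(1+k)Mv² gives v = √(2gh/(1+k)) = √(2 × 9.81 × 4.75 / 1.667) = 7.478 m/s.
The angular speed follows from ω = v/R = 7.478/0.14 ≈ 53.4 rad/s.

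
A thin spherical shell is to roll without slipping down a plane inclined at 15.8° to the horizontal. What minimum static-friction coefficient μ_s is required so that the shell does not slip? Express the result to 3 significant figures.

μ_min ≈ 0.113

For this body I = (2/3)MR², i.e. k = I/(MR²) = 2/3.
Along the incline Mg sinθ − f = Ma, and torque about the center fR = Iα = kMR²(a/R) gives f = kMa.
These give a = g sinθ/(1+k) and the required friction f = kMg sinθ/(1+k).
With N = Mg cosθ, the no-slip condition f ≤ μN gives μ_min = f/N = k tanθ/(1+k).
μ_min = (2/3) × tan15.8° / 1.667 ≈ 0.113.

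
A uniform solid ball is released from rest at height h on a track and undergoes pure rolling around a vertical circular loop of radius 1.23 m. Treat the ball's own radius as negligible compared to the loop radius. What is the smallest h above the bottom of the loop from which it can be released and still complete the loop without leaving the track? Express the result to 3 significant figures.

Here I = (2/5)MR², so the shape factor k = I/(MR²) = 0.4.
At the top of the loop, the minimum-contact condition is Mg = Mv_top²/r, so v_top² = gr.
With ω = v/R, the kinetic energy at speed v is ½(1+k)Mv² = (7/10)Mv².
Energy conservation from release (height h) to the top (height 2r): Mgh = Mg(2r) + (7/10)M·gr.
Thus h_min = 2r + (1+k)r/2 = r(2 + 1.4/2) = 1.23 × 2.7 ≈ 3.32 m.

h_min ≈ 3.32 m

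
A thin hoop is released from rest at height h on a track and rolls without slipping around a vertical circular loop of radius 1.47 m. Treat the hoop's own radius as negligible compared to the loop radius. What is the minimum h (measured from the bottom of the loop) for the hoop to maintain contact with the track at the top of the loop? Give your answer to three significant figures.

h_min ≈ 4.41 m

Here I = MR², so the shape factor k = I/(MR²) = 1.
At the top of the loop, the minimum-contact condition is Mg = Mv_top²/r, so v_top² = gr.
With ω = v/R, the kinetic energy at speed v is ½(1+k)Mv² = Mv².
Energy conservation from release (height h) to the top (height 2r): Mgh = Mg(2r) + M·gr.
Thus h_min = 2r + (1+k)r/2 = r(2 + 2/2) = 1.47 × 3 ≈ 4.41 m.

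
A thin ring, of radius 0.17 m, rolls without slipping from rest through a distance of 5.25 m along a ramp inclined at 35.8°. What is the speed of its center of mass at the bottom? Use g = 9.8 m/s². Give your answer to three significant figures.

v ≈ 5.49 m/s

With I = MR², the ratio k = I/(MR²) is 1.
The rolling condition ω = v/R makes the rotational term ½I(v/R)² = ½kMv², so KE_total = ½(1+k)Mv² = Mv².
The vertical drop is h = L sinθ = 5.25 × sin35.8° = 3.071 m.
Energy conservation: Mgh = Mv², so v = √(2gh/(1+k)) = √(2 × 9.8 × 3.071 / 2) ≈ 5.49 m/s.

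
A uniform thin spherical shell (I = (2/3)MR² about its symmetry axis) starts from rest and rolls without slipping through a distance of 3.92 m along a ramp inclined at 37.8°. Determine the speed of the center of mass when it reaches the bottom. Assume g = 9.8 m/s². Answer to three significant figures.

v ≈ 5.32 m/s

With I = (2/3)MR², the ratio k = I/(MR²) is 2/3.
Rolling without slipping gives ω = v/R, so the total kinetic energy is ½Mv² + ½Iω² = ½(1+k)Mv² = (5/6)Mv².
The vertical drop is h = L sinθ = 3.92 × sin37.8° = 2.403 m.
Energy conservation: Mgh = (5/6)Mv², so v = √(2gh/(1+k)) = √(2 × 9.8 × 2.403 / 1.667) ≈ 5.32 m/s.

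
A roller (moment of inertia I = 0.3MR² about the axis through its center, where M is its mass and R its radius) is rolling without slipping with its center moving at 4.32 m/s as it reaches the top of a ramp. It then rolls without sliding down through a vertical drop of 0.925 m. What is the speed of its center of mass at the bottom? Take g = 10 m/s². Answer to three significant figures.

v ≈ 5.74 m/s

For this body I = 0.3MR², i.e. k = I/(MR²) = 0.3.
Pure rolling means v = ωR; then KE = ½Mv² + ½I(v/R)² = ½(1+k)Mv² = (13/20)Mv².
Energy conservation: (13/20)Mv₀² + Mgh = (13/20)Mv², so v² = v₀² + 2gh/(1+k).
v = √(4.32² + 2×10×0.925/1.3) = √32.89 ≈ 5.74 m/s.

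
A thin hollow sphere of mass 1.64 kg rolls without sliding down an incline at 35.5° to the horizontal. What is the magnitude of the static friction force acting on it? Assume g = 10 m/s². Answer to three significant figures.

For this body I = (2/3)MR², i.e. k = I/(MR²) = 2/3.
Translational: Mg sinθ − f = Ma. Rotational about the CM: fR = Iα = kMRa, so f = kMa.
Combining, a = g sinθ/(1+k) and f = kMa = kMg sinθ/(1+k).
f = (2/3) × 1.64 × 10 × sin35.5° / 1.667 ≈ 3.81 N.

f ≈ 3.81 N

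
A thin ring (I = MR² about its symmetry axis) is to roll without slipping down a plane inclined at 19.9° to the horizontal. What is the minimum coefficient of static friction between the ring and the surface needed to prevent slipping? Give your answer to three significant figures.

μ_min ≈ 0.181

With I = MR², the ratio k = I/(MR²) is 1.
Along the incline Mg sinθ − f = Ma, and torque about the center fR = Iα = kMR²(a/R) gives f = kMa.
These give a = g sinθ/(1+k) and the required friction f = kMg sinθ/(1+k).
With N = Mg cosθ, the no-slip condition f ≤ μN gives μ_min = f/N = k tanθ/(1+k).
μ_min = 1 × tan19.9° / 2 ≈ 0.181.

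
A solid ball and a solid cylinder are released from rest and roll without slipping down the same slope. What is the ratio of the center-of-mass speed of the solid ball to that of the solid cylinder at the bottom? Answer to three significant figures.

Each satisfies Mgh = ½(1+k)Mv² with k = I/(MR²), so v ∝ 1/√(1+k).
For the solid ball k = 0.4; for the solid cylinder k = 0.5.
v₁/v₂ = √((1+k₂)/(1+k₁)) = √(1.5/1.4) ≈ 1.04.

v_ratio ≈ 1.04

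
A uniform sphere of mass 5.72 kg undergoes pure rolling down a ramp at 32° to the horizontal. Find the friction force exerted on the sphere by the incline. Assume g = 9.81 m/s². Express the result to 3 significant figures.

For this body I = (2/5)MR², i.e. k = I/(MR²) = 0.4.
Along the incline Mg sinθ − f = Ma, and torque about the center fR = Iα = kMR²(a/R) gives f = kMa.
Combining, a = g sinθ/(1+k) and f = kMa = kMg sinθ/(1+k).
f = 0.4 × 5.72 × 9.81 × sin32° / 1.4 ≈ 8.50 N.

f ≈ 8.50 N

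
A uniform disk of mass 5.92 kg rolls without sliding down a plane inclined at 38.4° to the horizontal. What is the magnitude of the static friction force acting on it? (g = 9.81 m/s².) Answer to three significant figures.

With I = (1/2)MR², the ratio k = I/(MR²) is 0.5.
Newton's second law down the slope: Mg sinθ − f = Ma. The torque equation fR = Iα (with α = a/R) gives f = kMa.
Combining, a = g sinθ/(1+k) and f = kMa = kMg sinθ/(1+k).
f = 0.5 × 5.92 × 9.81 × sin38.4° / 1.5 ≈ 12.0 N.

f ≈ 12.0 N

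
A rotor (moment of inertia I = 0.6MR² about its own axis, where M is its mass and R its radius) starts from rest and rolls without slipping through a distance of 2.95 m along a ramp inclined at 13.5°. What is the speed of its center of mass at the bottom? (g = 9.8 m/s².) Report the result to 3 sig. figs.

For this body I = 0.6MR², i.e. k = I/(MR²) = 0.6.
Rolling without slipping gives ω = v/R, so the total kinetic energy is ½Mv² + ½Iω² = ½(1+k)Mv² = (4/5)Mv².
The vertical drop is h = L sinθ = 2.95 × sin13.5° = 0.6887 m.
Setting Mgh = (4/5)Mv² gives v = √(2gh/(1+k)) = √(2·9.8·0.6887/1.6) ≈ 2.90 m/s.

v ≈ 2.90 m/s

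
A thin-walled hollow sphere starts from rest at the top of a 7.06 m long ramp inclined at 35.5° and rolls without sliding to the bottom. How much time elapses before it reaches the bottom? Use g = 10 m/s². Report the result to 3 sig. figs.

For this body I = (2/3)MR², i.e. k = I/(MR²) = 2/3.
Translational: Mg sinθ − f = Ma. Rotational about the CM: fR = Iα = kMRa, so f = kMa.
Hence a = g sinθ/(1+k) = 10×sin35.5°/1.667 = 3.484 m/s².
With constant a from rest, t = √(2L/a) = √(2·7.06/3.484) ≈ 2.01 s.

t ≈ 2.01 s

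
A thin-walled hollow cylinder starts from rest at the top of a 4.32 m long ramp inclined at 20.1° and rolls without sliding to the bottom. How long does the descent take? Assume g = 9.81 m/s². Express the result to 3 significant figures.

With I = MR², the ratio k = I/(MR²) is 1.
Newton's second law down the slope: Mg sinθ − f = Ma. The torque equation fR = Iα (with α = a/R) gives f = kMa.
Hence a = g sinθ/(1+k) = 9.81×sin20.1°/2 = 1.686 m/s².
With constant a from rest, t = √(2L/a) = √(2·4.32/1.686) ≈ 2.26 s.

t ≈ 2.26 s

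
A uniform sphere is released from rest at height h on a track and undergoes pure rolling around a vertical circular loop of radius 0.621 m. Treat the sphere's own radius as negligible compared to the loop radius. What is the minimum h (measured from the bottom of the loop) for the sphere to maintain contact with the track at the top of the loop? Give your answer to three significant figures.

Here I = (2/5)MR², so the shape factor k = I/(MR²) = 0.4.
At the top, contact is just lost when gravity alone supplies the centripetal force: Mg = Mv_top²/r, i.e. v_top² = gr.
With ω = v/R, the kinetic energy at speed v is ½(1+k)Mv² = (7/10)Mv².
Energy conservation from release (height h) to the top (height 2r): Mgh = Mg(2r) + (7/10)M·gr.
Thus h_min = 2r + (1+k)r/2 = r(2 + 1.4/2) = 0.621 × 2.7 ≈ 1.68 m.

h_min ≈ 1.68 m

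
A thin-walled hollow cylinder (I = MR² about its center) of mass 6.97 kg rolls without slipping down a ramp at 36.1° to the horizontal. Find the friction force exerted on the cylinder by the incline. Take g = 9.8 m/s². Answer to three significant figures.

f ≈ 20.1 N

Here I = MR², so the shape factor k = I/(MR²) = 1.
Translational: Mg sinθ − f = Ma. Rotational about the CM: fR = Iα = kMRa, so f = kMa.
Combining, a = g sinθ/(1+k) and f = kMa = kMg sinθ/(1+k).
f = 1 × 6.97 × 9.8 × sin36.1° / 2 ≈ 20.1 N.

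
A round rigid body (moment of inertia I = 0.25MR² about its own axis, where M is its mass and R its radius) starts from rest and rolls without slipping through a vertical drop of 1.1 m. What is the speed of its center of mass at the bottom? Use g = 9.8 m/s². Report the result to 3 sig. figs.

v ≈ 4.15 m/s

For this body I = 0.25MR², i.e. k = I/(MR²) = 0.25.
Pure rolling means v = ωR; then KE = ½Mv² + ½I(v/R)² = ½(1+k)Mv² = (5/8)Mv².
Setting Mgh = (5/8)Mv² gives v = √(2gh/(1+k)) = √(2·9.8·1.1/1.25) ≈ 4.15 m/s.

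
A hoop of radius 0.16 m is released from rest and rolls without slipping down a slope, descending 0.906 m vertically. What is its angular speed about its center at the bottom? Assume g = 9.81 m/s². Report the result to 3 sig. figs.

ω ≈ 18.6 rad/s

The moment of inertia is MR², giving k ≡ I/(MR²) = 1.
Since it rolls without slipping, ω = v/R and KE = ½Mv² + ½Iω² = ½(1+k)Mv² = Mv².
Energy conservation Mgh = ½(1+k)Mv² gives v = √(2gh/(1+k)) = √(2 × 9.81 × 0.906 / 2) = 2.981 m/s.
Then ω = v/R = 2.981 / 0.16 ≈ 18.6 rad/s.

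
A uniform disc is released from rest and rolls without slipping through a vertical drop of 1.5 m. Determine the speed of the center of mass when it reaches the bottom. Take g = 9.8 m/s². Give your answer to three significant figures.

v ≈ 4.43 m/s

The moment of inertia is (1/2)MR², giving k ≡ I/(MR²) = 0.5.
Since it rolls without slipping, ω = v/R and KE = ½Mv² + ½Iω² = ½(1+k)Mv² = (3/4)Mv².
Setting Mgh = (3/4)Mv² gives v = √(2gh/(1+k)) = √(2·9.8·1.5/1.5) ≈ 4.43 m/s.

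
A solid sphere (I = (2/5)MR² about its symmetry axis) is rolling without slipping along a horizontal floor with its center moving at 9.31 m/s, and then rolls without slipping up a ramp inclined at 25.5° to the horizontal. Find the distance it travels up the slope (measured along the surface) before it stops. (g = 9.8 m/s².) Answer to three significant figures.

For this body I = (2/5)MR², i.e. k = I/(MR²) = 0.4.
Since it rolls without slipping, ω = v/R and KE = ½Mv² + ½Iω² = ½(1+k)Mv² = (7/10)Mv².
Setting this equal to Mgh gives the vertical rise h = (1+k)v₀²/(2g) = 1.4×9.31²/(2×9.8) = 6.191 m.
Along the incline, d = h/sinθ = 6.191/sin25.5° ≈ 14.4 m.

d ≈ 14.4 m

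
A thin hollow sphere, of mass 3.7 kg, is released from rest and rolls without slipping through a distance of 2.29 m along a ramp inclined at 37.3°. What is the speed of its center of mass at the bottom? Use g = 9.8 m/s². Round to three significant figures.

The moment of inertia is (2/3)MR², giving k ≡ I/(MR²) = 2/3.
Rolling without slipping gives ω = v/R, so the total kinetic energy is ½Mv² + ½Iω² = ½(1+k)Mv² = (5/6)Mv².
The vertical drop is h = L sinθ = 2.29 × sin37.3° = 1.388 m.
Energy conservation: Mgh = (5/6)Mv², so v = √(2gh/(1+k)) = √(2 × 9.8 × 1.388 / 1.667) ≈ 4.04 m/s.

v ≈ 4.04 m/s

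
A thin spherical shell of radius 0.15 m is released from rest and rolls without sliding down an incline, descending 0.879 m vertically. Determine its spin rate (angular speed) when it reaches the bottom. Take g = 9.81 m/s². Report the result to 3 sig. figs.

With I = (2/3)MR², the ratio k = I/(MR²) is 2/3.
Pure rolling means v = ωR; then KE = ½Mv² + ½I(v/R)² = ½(1+k)Mv² = (5/6)Mv².
Energy conservation Mgh = ½(1+k)Mv² gives v = √(2gh/(1+k)) = √(2 × 9.81 × 0.879 / 1.667) = 3.217 m/s.
The angular speed follows from ω = v/R = 3.217/0.15 ≈ 21.4 rad/s.

ω ≈ 21.4 rad/s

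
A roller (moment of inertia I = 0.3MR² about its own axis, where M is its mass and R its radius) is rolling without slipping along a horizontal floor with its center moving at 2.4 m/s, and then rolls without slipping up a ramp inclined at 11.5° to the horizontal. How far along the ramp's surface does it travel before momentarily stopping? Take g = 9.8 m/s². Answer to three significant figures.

d ≈ 1.92 m

With I = 0.3MR², the ratio k = I/(MR²) is 0.3.
Since it rolls without slipping, ω = v/R and KE = ½Mv² + ½Iω² = ½(1+k)Mv² = (13/20)Mv².
Setting this equal to Mgh gives the vertical rise h = (1+k)v₀²/(2g) = 1.3×2.4²/(2×9.8) = 0.382 m.
The distance along the slope is d = h/sinθ = 0.382/sin11.5° ≈ 1.92 m.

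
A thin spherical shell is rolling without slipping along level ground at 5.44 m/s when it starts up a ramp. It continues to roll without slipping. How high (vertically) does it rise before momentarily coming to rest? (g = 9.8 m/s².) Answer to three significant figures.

The moment of inertia is (2/3)MR², giving k ≡ I/(MR²) = 2/3.
The rolling condition ω = v/R makes the rotational term ½I(v/R)² = ½kMv², so KE_total = ½(1+k)Mv² = (5/6)Mv².
All of this converts to potential energy at the highest point: (5/6)Mv₀² = Mgh.
Thus h = (1+k)v₀²/(2g) = 1.667 × 5.44² / (2 × 9.8) ≈ 2.52 m.

h ≈ 2.52 m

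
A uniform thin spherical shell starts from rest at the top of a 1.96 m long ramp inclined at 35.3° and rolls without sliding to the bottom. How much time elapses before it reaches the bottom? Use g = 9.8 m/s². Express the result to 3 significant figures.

t ≈ 1.07 s

Here I = (2/3)MR², so the shape factor k = I/(MR²) = 2/3.
Along the incline Mg sinθ − f = Ma, and torque about the center fR = Iα = kMR²(a/R) gives f = kMa.
Hence a = g sinθ/(1+k) = 9.8×sin35.3°/1.667 = 3.398 m/s².
Starting from rest, L = ½at², so t = √(2L/a) = √(2×1.96/3.398) ≈ 1.07 s.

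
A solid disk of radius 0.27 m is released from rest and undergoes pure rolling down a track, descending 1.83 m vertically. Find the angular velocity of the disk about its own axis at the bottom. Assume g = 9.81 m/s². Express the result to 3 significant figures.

ω ≈ 18.1 rad/s

Here I = (1/2)MR², so the shape factor k = I/(MR²) = 0.5.
The rolling condition ω = v/R makes the rotational term ½I(v/R)² = ½kMv², so KE_total = ½(1+k)Mv² = (3/4)Mv².
Energy conservation Mgh = ½(1+k)Mv² gives v = √(2gh/(1+k)) = √(2 × 9.81 × 1.83 / 1.5) = 4.892 m/s.
The angular speed follows from ω = v/R = 4.892/0.27 ≈ 18.1 rad/s.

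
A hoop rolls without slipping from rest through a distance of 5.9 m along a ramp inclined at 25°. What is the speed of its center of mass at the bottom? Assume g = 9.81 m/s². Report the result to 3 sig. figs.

With I = MR², the ratio k = I/(MR²) is 1.
Pure rolling means v = ωR; then KE = ½Mv² + ½I(v/R)² = ½(1+k)Mv² = Mv².
The vertical drop is h = L sinθ = 5.9 × sin25° = 2.493 m.
Setting Mgh = Mv² gives v = √(2gh/(1+k)) = √(2·9.81·2.493/2) ≈ 4.95 m/s.

v ≈ 4.95 m/s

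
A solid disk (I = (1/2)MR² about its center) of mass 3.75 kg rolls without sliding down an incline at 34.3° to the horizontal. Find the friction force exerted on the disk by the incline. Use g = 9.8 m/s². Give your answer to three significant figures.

For this body I = (1/2)MR², i.e. k = I/(MR²) = 0.5.
Along the incline Mg sinθ − f = Ma, and torque about the center fR = Iα = kMR²(a/R) gives f = kMa.
Combining, a = g sinθ/(1+k) and f = kMa = kMg sinθ/(1+k).
f = 0.5 × 3.75 × 9.8 × sin34.3° / 1.5 ≈ 6.90 N.

f ≈ 6.90 N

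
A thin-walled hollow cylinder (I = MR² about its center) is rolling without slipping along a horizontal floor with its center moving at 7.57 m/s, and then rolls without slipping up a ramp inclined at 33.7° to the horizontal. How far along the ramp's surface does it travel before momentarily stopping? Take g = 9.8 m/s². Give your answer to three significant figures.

With I = MR², the ratio k = I/(MR²) is 1.
Pure rolling means v = ωR; then KE = ½Mv² + ½I(v/R)² = ½(1+k)Mv² = Mv².
Setting this equal to Mgh gives the vertical rise h = (1+k)v₀²/(2g) = 2×7.57²/(2×9.8) = 5.847 m.
The distance along the slope is d = h/sinθ = 5.847/sin33.7° ≈ 10.5 m.

d ≈ 10.5 m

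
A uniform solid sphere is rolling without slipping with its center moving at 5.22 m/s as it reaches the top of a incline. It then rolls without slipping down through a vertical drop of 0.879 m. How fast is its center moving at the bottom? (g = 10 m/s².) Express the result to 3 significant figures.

v ≈ 6.31 m/s

Here I = (2/5)MR², so the shape factor k = I/(MR²) = 0.4.
Pure rolling means v = ωR; then KE = ½Mv² + ½I(v/R)² = ½(1+k)Mv² = (7/10)Mv².
Energy conservation: (7/10)Mv₀² + Mgh = (7/10)Mv², so v² = v₀² + 2gh/(1+k).
v = √(5.22² + 2×10×0.879/1.4) = √39.81 ≈ 6.31 m/s.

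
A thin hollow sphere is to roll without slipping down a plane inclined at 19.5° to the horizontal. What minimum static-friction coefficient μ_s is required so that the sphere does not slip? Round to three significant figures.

μ_min ≈ 0.142

For this body I = (2/3)MR², i.e. k = I/(MR²) = 2/3.
Along the incline Mg sinθ − f = Ma, and torque about the center fR = Iα = kMR²(a/R) gives f = kMa.
These give a = g sinθ/(1+k) and the required friction f = kMg sinθ/(1+k).
The normal force is N = Mg cosθ, so μ_min = f/N = k tanθ/(1+k).
μ_min = (2/3) × tan19.5° / 1.667 ≈ 0.142.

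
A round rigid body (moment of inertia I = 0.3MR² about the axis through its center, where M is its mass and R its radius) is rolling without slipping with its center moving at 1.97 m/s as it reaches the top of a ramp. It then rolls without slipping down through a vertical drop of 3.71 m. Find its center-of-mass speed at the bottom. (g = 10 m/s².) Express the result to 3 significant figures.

The moment of inertia is 0.3MR², giving k ≡ I/(MR²) = 0.3.
Pure rolling means v = ωR; then KE = ½Mv² + ½I(v/R)² = ½(1+k)Mv² = (13/20)Mv².
Energy conservation: (13/20)Mv₀² + Mgh = (13/20)Mv², so v² = v₀² + 2gh/(1+k).
v = √(1.97² + 2×10×3.71/1.3) = √60.96 ≈ 7.81 m/s.

v ≈ 7.81 m/s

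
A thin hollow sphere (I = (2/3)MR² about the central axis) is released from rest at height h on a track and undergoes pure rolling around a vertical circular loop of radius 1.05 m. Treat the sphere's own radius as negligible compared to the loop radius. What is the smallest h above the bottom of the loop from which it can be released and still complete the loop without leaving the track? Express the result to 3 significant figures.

For this body I = (2/3)MR², i.e. k = I/(MR²) = 2/3.
At the top of the loop, the minimum-contact condition is Mg = Mv_top²/r, so v_top² = gr.
With ω = v/R, the kinetic energy at speed v is ½(1+k)Mv² = (5/6)Mv².
Energy conservation from release (height h) to the top (height 2r): Mgh = Mg(2r) + (5/6)M·gr.
Thus h_min = 2r + (1+k)r/2 = r(2 + 1.667/2) = 1.05 × 2.833 ≈ 2.98 m.

h_min ≈ 2.98 m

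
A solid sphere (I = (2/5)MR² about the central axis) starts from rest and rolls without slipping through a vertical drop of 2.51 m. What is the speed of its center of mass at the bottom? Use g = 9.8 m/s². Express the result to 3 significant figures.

v ≈ 5.93 m/s

For this body I = (2/5)MR², i.e. k = I/(MR²) = 0.4.
The rolling condition ω = v/R makes the rotational term ½I(v/R)² = ½kMv², so KE_total = ½(1+k)Mv² = (7/10)Mv².
Energy conservation: Mgh = (7/10)Mv², so v = √(2gh/(1+k)) = √(2 × 9.8 × 2.51 / 1.4) ≈ 5.93 m/s.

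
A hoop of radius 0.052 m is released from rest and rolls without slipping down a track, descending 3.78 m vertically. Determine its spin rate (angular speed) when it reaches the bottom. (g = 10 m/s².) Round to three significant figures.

The moment of inertia is MR², giving k ≡ I/(MR²) = 1.
Pure rolling means v = ωR; then KE = ½Mv² + ½I(v/R)² = ½(1+k)Mv² = Mv².
Energy conservation Mgh = ½(1+k)Mv² gives v = √(2gh/(1+k)) = √(2 × 10 × 3.78 / 2) = 6.148 m/s.
Then ω = v/R = 6.148 / 0.052 ≈ 118 rad/s.

ω ≈ 118 rad/s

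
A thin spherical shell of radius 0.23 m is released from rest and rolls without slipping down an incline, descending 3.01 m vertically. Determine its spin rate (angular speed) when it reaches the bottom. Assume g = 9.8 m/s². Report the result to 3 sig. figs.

ω ≈ 25.9 rad/s

With I = (2/3)MR², the ratio k = I/(MR²) is 2/3.
Rolling without slipping gives ω = v/R, so the total kinetic energy is ½Mv² + ½Iω² = ½(1+k)Mv² = (5/6)Mv².
Energy conservation Mgh = ½(1+k)Mv² gives v = √(2gh/(1+k)) = √(2 × 9.8 × 3.01 / 1.667) = 5.95 m/s.
The angular speed follows from ω = v/R = 5.95/0.23 ≈ 25.9 rad/s.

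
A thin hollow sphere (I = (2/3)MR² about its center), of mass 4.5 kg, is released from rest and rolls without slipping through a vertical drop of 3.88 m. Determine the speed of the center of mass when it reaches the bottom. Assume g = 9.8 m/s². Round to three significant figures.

For this body I = (2/3)MR², i.e. k = I/(MR²) = 2/3.
The rolling condition ω = v/R makes the rotational term ½I(v/R)² = ½kMv², so KE_total = ½(1+k)Mv² = (5/6)Mv².
Energy conservation: Mgh = (5/6)Mv², so v = √(2gh/(1+k)) = √(2 × 9.8 × 3.88 / 1.667) ≈ 6.75 m/s.

v ≈ 6.75 m/s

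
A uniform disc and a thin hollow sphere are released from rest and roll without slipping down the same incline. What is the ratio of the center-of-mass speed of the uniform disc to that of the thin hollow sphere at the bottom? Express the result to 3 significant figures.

Each satisfies Mgh = ½(1+k)Mv² with k = I/(MR²), so v ∝ 1/√(1+k).
For the uniform disc k = 0.5; for the thin hollow sphere k = 2/3.
v₁/v₂ = √((1+k₂)/(1+k₁)) = √(1.667/1.5) ≈ 1.05.

v_ratio ≈ 1.05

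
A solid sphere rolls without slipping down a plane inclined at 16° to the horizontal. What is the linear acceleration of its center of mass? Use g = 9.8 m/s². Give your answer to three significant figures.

a ≈ 1.93 m/s²

The moment of inertia is (2/5)MR², giving k ≡ I/(MR²) = 0.4.
Newton's second law down the slope: Mg sinθ − f = Ma. The torque equation fR = Iα (with α = a/R) gives f = kMa.
Eliminating f: Mg sinθ = (1+k)Ma, so a = g sinθ/(1+k) = 9.8 × sin16° / 1.4 ≈ 1.93 m/s².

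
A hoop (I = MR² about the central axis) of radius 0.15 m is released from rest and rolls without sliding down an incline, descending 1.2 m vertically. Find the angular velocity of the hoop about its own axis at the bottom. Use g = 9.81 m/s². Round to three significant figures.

The moment of inertia is MR², giving k ≡ I/(MR²) = 1.
Since it rolls without slipping, ω = v/R and KE = ½Mv² + ½Iω² = ½(1+k)Mv² = Mv².
Energy conservation Mgh = ½(1+k)Mv² gives v = √(2gh/(1+k)) = √(2 × 9.81 × 1.2 / 2) = 3.431 m/s.
The angular speed follows from ω = v/R = 3.431/0.15 ≈ 22.9 rad/s.

ω ≈ 22.9 rad/s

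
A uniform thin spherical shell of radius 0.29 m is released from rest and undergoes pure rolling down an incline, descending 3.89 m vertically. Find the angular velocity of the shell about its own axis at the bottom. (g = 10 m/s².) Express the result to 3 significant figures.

ω ≈ 23.6 rad/s

For this body I = (2/3)MR², i.e. k = I/(MR²) = 2/3.
Rolling without slipping gives ω = v/R, so the total kinetic energy is ½Mv² + ½Iω² = ½(1+k)Mv² = (5/6)Mv².
Energy conservation Mgh = ½(1+k)Mv² gives v = √(2gh/(1+k)) = √(2 × 10 × 3.89 / 1.667) = 6.832 m/s.
The angular speed follows from ω = v/R = 6.832/0.29 ≈ 23.6 rad/s.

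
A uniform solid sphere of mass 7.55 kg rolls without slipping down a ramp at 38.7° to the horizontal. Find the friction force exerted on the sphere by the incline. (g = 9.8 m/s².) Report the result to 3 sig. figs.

For this body I = (2/5)MR², i.e. k = I/(MR²) = 0.4.
Newton's second law down the slope: Mg sinθ − f = Ma. The torque equation fR = Iα (with α = a/R) gives f = kMa.
Combining, a = g sinθ/(1+k) and f = kMa = kMg sinθ/(1+k).
f = 0.4 × 7.55 × 9.8 × sin38.7° / 1.4 ≈ 13.2 N.

f ≈ 13.2 N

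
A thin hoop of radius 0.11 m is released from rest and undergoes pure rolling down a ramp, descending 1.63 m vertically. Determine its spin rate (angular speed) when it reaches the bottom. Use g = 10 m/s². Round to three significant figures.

ω ≈ 36.7 rad/s

Here I = MR², so the shape factor k = I/(MR²) = 1.
Rolling without slipping gives ω = v/R, so the total kinetic energy is ½Mv² + ½Iω² = ½(1+k)Mv² = Mv².
Energy conservation Mgh = ½(1+k)Mv² gives v = √(2gh/(1+k)) = √(2 × 10 × 1.63 / 2) = 4.037 m/s.
The angular speed follows from ω = v/R = 4.037/0.11 ≈ 36.7 rad/s.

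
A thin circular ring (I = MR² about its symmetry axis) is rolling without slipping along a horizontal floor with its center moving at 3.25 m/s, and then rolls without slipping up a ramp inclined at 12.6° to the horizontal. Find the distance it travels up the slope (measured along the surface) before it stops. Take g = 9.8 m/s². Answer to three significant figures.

d ≈ 4.94 m

Here I = MR², so the shape factor k = I/(MR²) = 1.
The rolling condition ω = v/R makes the rotational term ½I(v/R)² = ½kMv², so KE_total = ½(1+k)Mv² = Mv².
Setting this equal to Mgh gives the vertical rise h = (1+k)v₀²/(2g) = 2×3.25²/(2×9.8) = 1.078 m.
The distance along the slope is d = h/sinθ = 1.078/sin12.6° ≈ 4.94 m.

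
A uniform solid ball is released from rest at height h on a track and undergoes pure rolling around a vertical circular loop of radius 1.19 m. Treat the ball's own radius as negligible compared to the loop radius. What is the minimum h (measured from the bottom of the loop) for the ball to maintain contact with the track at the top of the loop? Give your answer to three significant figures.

With I = (2/5)MR², the ratio k = I/(MR²) is 0.4.
At the top, contact is just lost when gravity alone supplies the centripetal force: Mg = Mv_top²/r, i.e. v_top² = gr.
With ω = v/R, the kinetic energy at speed v is ½(1+k)Mv² = (7/10)Mv².
Energy conservation from release (height h) to the top (height 2r): Mgh = Mg(2r) + (7/10)M·gr.
Thus h_min = 2r + (1+k)r/2 = r(2 + 1.4/2) = 1.19 × 2.7 ≈ 3.21 m.

h_min ≈ 3.21 m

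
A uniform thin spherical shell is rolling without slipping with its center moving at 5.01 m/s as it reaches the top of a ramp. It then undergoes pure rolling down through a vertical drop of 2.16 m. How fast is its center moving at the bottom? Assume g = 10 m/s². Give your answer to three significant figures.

v ≈ 7.14 m/s

The moment of inertia is (2/3)MR², giving k ≡ I/(MR²) = 2/3.
The rolling condition ω = v/R makes the rotational term ½I(v/R)² = ½kMv², so KE_total = ½(1+k)Mv² = (5/6)Mv².
Conserving energy between top and bottom: (5/6)Mv² = (5/6)Mv₀² + Mgh, hence v² = v₀² + 2gh/(1+k).
v = √(5.01² + 2×10×2.16/1.667) = √51.02 ≈ 7.14 m/s.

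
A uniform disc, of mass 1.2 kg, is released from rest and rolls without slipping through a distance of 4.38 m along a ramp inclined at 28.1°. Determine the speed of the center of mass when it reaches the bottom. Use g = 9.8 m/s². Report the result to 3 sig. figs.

Here I = (1/2)MR², so the shape factor k = I/(MR²) = 0.5.
Rolling without slipping gives ω = v/R, so the total kinetic energy is ½Mv² + ½Iω² = ½(1+k)Mv² = (3/4)Mv².
The vertical drop is h = L sinθ = 4.38 × sin28.1° = 2.063 m.
Setting Mgh = (3/4)Mv² gives v = √(2gh/(1+k)) = √(2·9.8·2.063/1.5) ≈ 5.19 m/s.

v ≈ 5.19 m/s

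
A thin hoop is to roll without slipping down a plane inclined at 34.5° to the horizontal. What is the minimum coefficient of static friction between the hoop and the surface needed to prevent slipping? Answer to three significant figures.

μ_min ≈ 0.344

For this body I = MR², i.e. k = I/(MR²) = 1.
Translational: Mg sinθ − f = Ma. Rotational about the CM: fR = Iα = kMRa, so f = kMa.
These give a = g sinθ/(1+k) and the required friction f = kMg sinθ/(1+k).
The normal force is N = Mg cosθ, so μ_min = f/N = k tanθ/(1+k).
μ_min = 1 × tan34.5° / 2 ≈ 0.344.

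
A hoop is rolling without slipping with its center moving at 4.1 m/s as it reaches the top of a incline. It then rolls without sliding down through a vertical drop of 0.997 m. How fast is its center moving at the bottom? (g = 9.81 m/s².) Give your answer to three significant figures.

The moment of inertia is MR², giving k ≡ I/(MR²) = 1.
The rolling condition ω = v/R makes the rotational term ½I(v/R)² = ½kMv², so KE_total = ½(1+k)Mv² = Mv².
Energy conservation: Mv₀² + Mgh = Mv², so v² = v₀² + 2gh/(1+k).
v = √(4.1² + 2×9.81×0.997/2) = √26.59 ≈ 5.16 m/s.

v ≈ 5.16 m/s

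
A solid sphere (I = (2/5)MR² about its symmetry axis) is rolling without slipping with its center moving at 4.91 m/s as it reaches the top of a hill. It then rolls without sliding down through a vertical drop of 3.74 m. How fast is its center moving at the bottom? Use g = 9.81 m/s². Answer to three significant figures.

v ≈ 8.75 m/s

Here I = (2/5)MR², so the shape factor k = I/(MR²) = 0.4.
Since it rolls without slipping, ω = v/R and KE = ½Mv² + ½Iω² = ½(1+k)Mv² = (7/10)Mv².
Conserving energy between top and bottom: (7/10)Mv² = (7/10)Mv₀² + Mgh, hence v² = v₀² + 2gh/(1+k).
v = √(4.91² + 2×9.81×3.74/1.4) = √76.52 ≈ 8.75 m/s.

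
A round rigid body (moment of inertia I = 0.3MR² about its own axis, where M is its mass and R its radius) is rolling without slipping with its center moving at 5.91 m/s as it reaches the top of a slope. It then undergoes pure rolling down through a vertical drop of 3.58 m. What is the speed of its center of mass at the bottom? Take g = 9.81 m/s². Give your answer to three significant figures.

With I = 0.3MR², the ratio k = I/(MR²) is 0.3.
Since it rolls without slipping, ω = v/R and KE = ½Mv² + ½Iω² = ½(1+k)Mv² = (13/20)Mv².
Conserving energy between top and bottom: (13/20)Mv² = (13/20)Mv₀² + Mgh, hence v² = v₀² + 2gh/(1+k).
v = √(5.91² + 2×9.81×3.58/1.3) = √88.96 ≈ 9.43 m/s.

v ≈ 9.43 m/s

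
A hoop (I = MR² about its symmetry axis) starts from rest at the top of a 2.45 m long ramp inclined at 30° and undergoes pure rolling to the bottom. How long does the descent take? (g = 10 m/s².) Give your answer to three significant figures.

The moment of inertia is MR², giving k ≡ I/(MR²) = 1.
Newton's second law down the slope: Mg sinθ − f = Ma. The torque equation fR = Iα (with α = a/R) gives f = kMa.
Hence a = g sinθ/(1+k) = 10×sin30°/2 = 2.5 m/s².
Starting from rest, L = ½at², so t = √(2L/a) = √(2×2.45/2.5) ≈ 1.40 s.

t ≈ 1.40 s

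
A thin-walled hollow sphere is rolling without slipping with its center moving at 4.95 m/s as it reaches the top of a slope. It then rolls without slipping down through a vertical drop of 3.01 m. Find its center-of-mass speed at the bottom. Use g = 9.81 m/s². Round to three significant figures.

v ≈ 7.74 m/s

The moment of inertia is (2/3)MR², giving k ≡ I/(MR²) = 2/3.
Since it rolls without slipping, ω = v/R and KE = ½Mv² + ½Iω² = ½(1+k)Mv² = (5/6)Mv².
Conserving energy between top and bottom: (5/6)Mv² = (5/6)Mv₀² + Mgh, hence v² = v₀² + 2gh/(1+k).
v = √(4.95² + 2×9.81×3.01/1.667) = √59.94 ≈ 7.74 m/s.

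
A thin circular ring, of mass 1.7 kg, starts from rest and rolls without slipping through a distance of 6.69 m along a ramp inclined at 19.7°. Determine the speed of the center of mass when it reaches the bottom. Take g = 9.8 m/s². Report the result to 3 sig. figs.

Here I = MR², so the shape factor k = I/(MR²) = 1.
Pure rolling means v = ωR; then KE = ½Mv² + ½I(v/R)² = ½(1+k)Mv² = Mv².
The vertical drop is h = L sinθ = 6.69 × sin19.7° = 2.255 m.
Energy conservation: Mgh = Mv², so v = √(2gh/(1+k)) = √(2 × 9.8 × 2.255 / 2) ≈ 4.70 m/s.

v ≈ 4.70 m/s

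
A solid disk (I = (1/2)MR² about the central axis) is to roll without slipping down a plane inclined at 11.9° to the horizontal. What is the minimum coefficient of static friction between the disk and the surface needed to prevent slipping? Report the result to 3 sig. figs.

μ_min ≈ 0.0702

Here I = (1/2)MR², so the shape factor k = I/(MR²) = 0.5.
Along the incline Mg sinθ − f = Ma, and torque about the center fR = Iα = kMR²(a/R) gives f = kMa.
These give a = g sinθ/(1+k) and the required friction f = kMg sinθ/(1+k).
With N = Mg cosθ, the no-slip condition f ≤ μN gives μ_min = f/N = k tanθ/(1+k).
μ_min = 0.5 × tan11.9° / 1.5 ≈ 0.0702.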